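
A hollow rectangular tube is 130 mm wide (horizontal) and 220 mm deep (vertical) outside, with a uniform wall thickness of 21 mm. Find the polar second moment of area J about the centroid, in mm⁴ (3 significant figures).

J ≈ 1.04 × 10⁸ mm⁴

Break the section into simple shapes (no overlaps), measuring from the bottom-left corner of the bounding box.
Outer rectangle: 130 × 220, A = 28 600 mm², y = 110 mm, Ī = 115 353 333 mm⁴.
Inner void (subtracted): 88 × 178, A = 15 664 mm², y = 110 mm, Ī = 41 358 181 mm⁴.
By symmetry the centroid is at mid-height, ȳ = 110 mm.
All pieces are centred on the centroidal x-axis, so I = ΣĪ (holes subtracted) = 73 995 152 mm⁴.
Repeating about the centroidal y-axis gives I_y = 30 169 832 mm⁴.
Polar second moment: J = I_x + I_y = 104 164 984 mm⁴.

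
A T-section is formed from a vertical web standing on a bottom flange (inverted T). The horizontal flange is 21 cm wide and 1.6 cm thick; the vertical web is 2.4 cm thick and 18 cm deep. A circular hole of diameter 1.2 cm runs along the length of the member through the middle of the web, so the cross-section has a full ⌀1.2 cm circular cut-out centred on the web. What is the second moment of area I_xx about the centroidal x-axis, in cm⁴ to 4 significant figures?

I_xx ≈ 2968 cm⁴

Decompose the section into non-overlapping parts with the origin at the bottom-left of its bounding rectangle.
Flange: 21 × 1.6, A = 33.6 cm², y = 0.8 cm, Ī = 7.168 cm⁴.
Web: 2.4 × 18, A = 43.2 cm², y = 10.6 cm, Ī = 1166.4 cm⁴.
Hole (subtracted): ⌀1.2, A = 1.13097 cm², y = 10.6 cm, Ī = 0.101788 cm⁴.
Centroid: ȳ = ΣA·y / ΣA = 6.24842 cm.
Transfer each piece to the centroidal x-axis using Ī + A·d² with d = y − 6.24842:
  flange: d = -5.44842 cm → contributes +1004.59 cm⁴
  web: d = 4.35158 cm → contributes +1984.45 cm⁴
  hole: d = 4.35158 cm → contributes −21.5182 cm⁴
Total I = 2967.52 cm⁴.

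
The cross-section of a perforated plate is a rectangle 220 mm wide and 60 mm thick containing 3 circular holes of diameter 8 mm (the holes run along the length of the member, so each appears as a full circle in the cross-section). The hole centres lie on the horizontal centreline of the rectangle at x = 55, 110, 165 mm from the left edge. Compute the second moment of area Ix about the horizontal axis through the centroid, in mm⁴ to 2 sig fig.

Ix ≈ 4.0 × 10⁶ mm⁴

Treat the section as a set of non-overlapping primitives; coordinates are from the bounding-box lower-left.
Plate: 220 × 60, A = 13 200 mm², y = 30 mm, Ī = 3 960 000 mm⁴.
Hole 1 (subtracted): ⌀8, A = 50.27 mm², y = 30 mm, Ī = 201.1 mm⁴.
Hole 2 (subtracted): ⌀8, A = 50.27 mm², y = 30 mm, Ī = 201.1 mm⁴.
Hole 3 (subtracted): ⌀8, A = 50.27 mm², y = 30 mm, Ī = 201.1 mm⁴.
By symmetry the centroid is at mid-height, ȳ = 30 mm.
All pieces are centred on the horizontal axis through the centroid, so I = ΣĪ (holes subtracted) = 3 959 397 mm⁴.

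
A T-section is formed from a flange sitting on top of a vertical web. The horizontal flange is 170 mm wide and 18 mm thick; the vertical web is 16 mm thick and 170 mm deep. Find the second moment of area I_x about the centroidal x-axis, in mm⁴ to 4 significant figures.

I_x ≈ 1.936 × 10⁷ mm⁴

Split into non-overlapping primitives; take the origin at the lower-left of the bounding box.
Flange: 170 × 18, A = 3 060 mm², y = 179 mm, Ī = 82 620 mm⁴.
Web: 16 × 170, A = 2 720 mm², y = 85 mm, Ī = 6 550 667 mm⁴.
Centroid: ȳ = ΣA·y / ΣA = 134.765 mm.
Transfer each piece to the centroidal x-axis using Ī + A·d² with d = y − 134.765:
  flange: d = 44.2353 mm → contributes +6 070 309 mm⁴
  web: d = -49.7647 mm → contributes +13 286 817 mm⁴
Total I = 19 357 127 mm⁴.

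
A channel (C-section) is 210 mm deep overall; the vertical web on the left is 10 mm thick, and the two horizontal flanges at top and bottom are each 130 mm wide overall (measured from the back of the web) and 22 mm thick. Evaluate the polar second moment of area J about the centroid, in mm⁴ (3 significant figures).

J ≈ 6.73 × 10⁷ mm⁴

Decompose the section into non-overlapping parts with the origin at the bottom-left of its bounding rectangle.
Web: 10 × 210, A = 2 100 mm², y = 105 mm, Ī = 7 717 500 mm⁴.
Top flange (beyond web): 120 × 22, A = 2 640 mm², y = 199 mm, Ī = 106 480 mm⁴.
Bottom flange (beyond web): 120 × 22, A = 2 640 mm², y = 11 mm, Ī = 106 480 mm⁴.
By symmetry the centroid is at mid-height, ȳ = 105 mm.
Transfer each piece to the centroidal x-axis using Ī + A·d² with d = y − 105:
  web: d = 0 mm → contributes +7 717 500 mm⁴
  top flange (beyond web): d = 94 mm → contributes +23 433 520 mm⁴
  bottom flange (beyond web): d = -94 mm → contributes +23 433 520 mm⁴
Total I = 54 584 540 mm⁴.
For the y-axis: x̄ = 51.504 mm.
Repeating about the centroidal y-axis gives I_y = 12 701 305 mm⁴.
Polar second moment: J = I_x + I_y = 67 285 845 mm⁴.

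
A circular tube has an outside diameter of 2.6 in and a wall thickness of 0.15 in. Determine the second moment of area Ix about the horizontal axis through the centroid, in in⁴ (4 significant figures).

Treat the section as a set of non-overlapping primitives; coordinates are from the bounding-box lower-left.
Outer circle: ⌀2.6, A = 5.30929 in², y = 1.3 in, Ī = 2.24318 in⁴.
Bore (subtracted): ⌀2.3, A = 4.15476 in², y = 1.3 in, Ī = 1.37367 in⁴.
By symmetry the centroid is at mid-height, ȳ = 1.3 in.
All pieces are centred on the horizontal axis through the centroid, so I = ΣĪ (holes subtracted) = 0.869509 in⁴.

Ix ≈ 0.8695 in⁴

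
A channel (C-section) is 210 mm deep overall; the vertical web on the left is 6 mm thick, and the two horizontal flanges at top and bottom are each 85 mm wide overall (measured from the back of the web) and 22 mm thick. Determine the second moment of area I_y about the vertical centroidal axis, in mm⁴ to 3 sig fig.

I_y ≈ 3.48 × 10⁶ mm⁴

Decompose the section into non-overlapping parts with the origin at the bottom-left of its bounding rectangle.
Web: 6 × 210, A = 1 260 mm², x = 3 mm, Ī = 3 780 mm⁴.
Top flange (beyond web): 79 × 22, A = 1 738 mm², x = 45.5 mm, Ī = 903 905 mm⁴.
Bottom flange (beyond web): 79 × 22, A = 1 738 mm², x = 45.5 mm, Ī = 903 905 mm⁴.
Centroid: x̄ = ΣA·x / ΣA = 34.193 mm.
Transfer each piece to the vertical centroidal axis using Ī + A·d² with d = x − 34.193:
  web: d = -31.193 mm → contributes +1 229 763 mm⁴
  top flange (beyond web): d = 11.307 mm → contributes +1 126 105 mm⁴
  bottom flange (beyond web): d = 11.307 mm → contributes +1 126 105 mm⁴
Total I = 3 481 974 mm⁴.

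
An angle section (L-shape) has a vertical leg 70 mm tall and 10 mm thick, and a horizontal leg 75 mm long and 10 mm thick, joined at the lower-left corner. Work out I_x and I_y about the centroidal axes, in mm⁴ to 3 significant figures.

Break the section into simple shapes (no overlaps), measuring from the bottom-left corner of the bounding box.
Vertical leg: 10 × 70, A = 700 mm², y = 35 mm, Ī = 285 833 mm⁴.
Horizontal leg (remainder): 65 × 10, A = 650 mm², y = 5 mm, Ī = 5416.7 mm⁴.
Centroid: ȳ = ΣA·y / ΣA = 20.556 mm.
Transfer each piece to the centroidal x-axis using Ī + A·d² with d = y − 20.556:
  vertical leg: d = 14.444 mm → contributes +431 883 mm⁴
  horizontal leg (remainder): d = -15.556 mm → contributes +162 701 mm⁴
Total I = 594 583 mm⁴.
For the y-axis: x̄ = 23.056 mm.
Repeating about the centroidal y-axis gives I_y = 708 646 mm⁴.

I_x ≈ 5.95 × 10⁵ mm⁴, I_y ≈ 7.09 × 10⁵ mm⁴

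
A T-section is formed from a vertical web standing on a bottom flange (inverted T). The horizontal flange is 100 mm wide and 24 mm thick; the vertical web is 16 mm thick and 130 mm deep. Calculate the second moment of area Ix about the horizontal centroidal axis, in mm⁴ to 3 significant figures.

Break the section into simple shapes (no overlaps), measuring from the bottom-left corner of the bounding box.
Flange: 100 × 24, A = 2 400 mm², y = 12 mm, Ī = 115 200 mm⁴.
Web: 16 × 130, A = 2 080 mm², y = 89 mm, Ī = 2 929 333 mm⁴.
Centroid: ȳ = ΣA·y / ΣA = 47.75 mm.
Transfer each piece to the horizontal centroidal axis using Ī + A·d² with d = y − 47.75:
  flange: d = -35.75 mm → contributes +3 182 550 mm⁴
  web: d = 41.25 mm → contributes +6 468 583 mm⁴
Total I = 9 651 133 mm⁴.

Ix ≈ 9.65 × 10⁶ mm⁴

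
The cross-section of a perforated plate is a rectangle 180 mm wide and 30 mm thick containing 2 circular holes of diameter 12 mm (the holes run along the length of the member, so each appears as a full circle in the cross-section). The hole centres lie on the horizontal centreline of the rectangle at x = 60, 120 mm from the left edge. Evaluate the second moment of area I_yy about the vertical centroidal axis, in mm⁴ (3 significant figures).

I_yy ≈ 1.44 × 10⁷ mm⁴

Decompose the section into non-overlapping parts with the origin at the bottom-left of its bounding rectangle.
Plate: 180 × 30, A = 5 400 mm², x = 90 mm, Ī = 14 580 000 mm⁴.
Hole 1 (subtracted): ⌀12, A = 113.1 mm², x = 60 mm, Ī = 1017.9 mm⁴.
Hole 2 (subtracted): ⌀12, A = 113.1 mm², x = 120 mm, Ī = 1017.9 mm⁴.
By symmetry the centroid is at mid-width, x̄ = 90 mm.
Transfer each piece to the vertical centroidal axis using Ī + A·d² with d = x − 90:
  plate: d = 0 mm → contributes +14 580 000 mm⁴
  hole 1: d = -30 mm → contributes −102 805 mm⁴
  hole 2: d = 30 mm → contributes −102 805 mm⁴
Total I = 14 374 389 mm⁴.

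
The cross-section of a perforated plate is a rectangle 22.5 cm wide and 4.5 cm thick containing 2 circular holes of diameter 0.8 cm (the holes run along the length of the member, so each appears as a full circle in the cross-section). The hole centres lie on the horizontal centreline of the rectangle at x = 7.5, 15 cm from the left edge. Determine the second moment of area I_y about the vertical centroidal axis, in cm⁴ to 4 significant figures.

I_y ≈ 4257 cm⁴

Treat the section as a set of non-overlapping primitives; coordinates are from the bounding-box lower-left.
Plate: 22.5 × 4.5, A = 101.25 cm², x = 11.25 cm, Ī = 4271.48 cm⁴.
Hole 1 (subtracted): ⌀0.8, A = 0.502655 cm², x = 7.5 cm, Ī = 0.0201062 cm⁴.
Hole 2 (subtracted): ⌀0.8, A = 0.502655 cm², x = 15 cm, Ī = 0.0201062 cm⁴.
By symmetry the centroid is at mid-width, x̄ = 11.25 cm.
Transfer each piece to the vertical centroidal axis using Ī + A·d² with d = x − 11.25:
  plate: d = 0 cm → contributes +4271.48 cm⁴
  hole 1: d = -3.75 cm → contributes −7.08869 cm⁴
  hole 2: d = 3.75 cm → contributes −7.08869 cm⁴
Total I = 4257.31 cm⁴.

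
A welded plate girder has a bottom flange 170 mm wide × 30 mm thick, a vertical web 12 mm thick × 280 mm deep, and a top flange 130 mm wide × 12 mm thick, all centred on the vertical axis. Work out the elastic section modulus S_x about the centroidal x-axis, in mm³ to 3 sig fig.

Split into non-overlapping primitives; take the origin at the lower-left of the bounding box.
Bottom plate: 170 × 30, A = 5 100 mm², y = 15 mm, Ī = 382 500 mm⁴.
Web plate: 12 × 280, A = 3 360 mm², y = 170 mm, Ī = 21 952 000 mm⁴.
Top plate: 130 × 12, A = 1 560 mm², y = 316 mm, Ī = 18 720 mm⁴.
Centroid: ȳ = ΣA·y / ΣA = 113.84 mm.
Transfer each piece to the centroidal x-axis using Ī + A·d² with d = y − 113.84:
  bottom plate: d = -98.838 mm → contributes +50 204 472 mm⁴
  web plate: d = 56.162 mm → contributes +32 549 890 mm⁴
  top plate: d = 202.16 mm → contributes +63 774 896 mm⁴
Total I = 146 529 258 mm⁴.
Extreme fibre distance c = 208.16 mm; S = I/c = 703 920 mm³.

S_x ≈ 7.04 × 10⁵ mm³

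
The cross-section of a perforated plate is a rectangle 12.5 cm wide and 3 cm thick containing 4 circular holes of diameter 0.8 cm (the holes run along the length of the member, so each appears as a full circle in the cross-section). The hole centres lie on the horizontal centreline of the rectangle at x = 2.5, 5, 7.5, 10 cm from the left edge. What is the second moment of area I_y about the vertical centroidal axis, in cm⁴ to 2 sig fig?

Treat the section as a set of non-overlapping primitives; coordinates are from the bounding-box lower-left.
Plate: 12.5 × 3, A = 37.5 cm², x = 6.25 cm, Ī = 488.3 cm⁴.
Hole 1 (subtracted): ⌀0.8, A = 0.5027 cm², x = 2.5 cm, Ī = 0.02011 cm⁴.
Hole 2 (subtracted): ⌀0.8, A = 0.5027 cm², x = 5 cm, Ī = 0.02011 cm⁴.
Hole 3 (subtracted): ⌀0.8, A = 0.5027 cm², x = 7.5 cm, Ī = 0.02011 cm⁴.
Hole 4 (subtracted): ⌀0.8, A = 0.5027 cm², x = 10 cm, Ī = 0.02011 cm⁴.
By symmetry the centroid is at mid-width, x̄ = 6.25 cm.
Transfer each piece to the vertical centroidal axis using Ī + A·d² with d = x − 6.25:
  plate: d = 0 cm → contributes +488.3 cm⁴
  hole 1: d = -3.75 cm → contributes −7.089 cm⁴
  hole 2: d = -1.25 cm → contributes −0.8055 cm⁴
  hole 3: d = 1.25 cm → contributes −0.8055 cm⁴
  hole 4: d = 3.75 cm → contributes −7.089 cm⁴
Total I = 472.5 cm⁴.

I_y ≈ 470 cm⁴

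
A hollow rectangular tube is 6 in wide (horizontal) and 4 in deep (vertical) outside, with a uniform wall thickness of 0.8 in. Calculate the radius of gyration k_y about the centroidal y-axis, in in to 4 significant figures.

k_y ≈ 2.022 in

Split into non-overlapping primitives; take the origin at the lower-left of the bounding box.
Outer rectangle: 6 × 4, A = 24 in², x = 3 in, Ī = 72 in⁴.
Inner void (subtracted): 4.4 × 2.4, A = 10.56 in², x = 3 in, Ī = 17.0368 in⁴.
By symmetry the centroid is at mid-width, x̄ = 3 in.
All pieces are centred on the centroidal y-axis, so I = ΣĪ (holes subtracted) = 54.9632 in⁴.
Radius of gyration: k = √(I/A) = √(54.9632 / 13.44) = 2.02226 in.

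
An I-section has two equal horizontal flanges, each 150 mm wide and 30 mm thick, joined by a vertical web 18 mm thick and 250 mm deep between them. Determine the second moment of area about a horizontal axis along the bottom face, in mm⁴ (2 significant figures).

Decompose the section into non-overlapping parts with the origin at the bottom-left of its bounding rectangle.
Bottom flange: 150 × 30, A = 4 500 mm², y = 15 mm, Ī = 337 500 mm⁴.
Web: 18 × 250, A = 4 500 mm², y = 155 mm, Ī = 23 437 500 mm⁴.
Top flange: 150 × 30, A = 4 500 mm², y = 295 mm, Ī = 337 500 mm⁴.
Transfer each piece to a horizontal axis along the bottom face using Ī + A·d² with d = y − 0:
  bottom flange: d = 15 mm → contributes +1 350 000 mm⁴
  web: d = 155 mm → contributes +131 550 000 mm⁴
  top flange: d = 295 mm → contributes +391 950 000 mm⁴
Total I = 524 850 000 mm⁴.

I_base ≈ 5.2 × 10⁸ mm⁴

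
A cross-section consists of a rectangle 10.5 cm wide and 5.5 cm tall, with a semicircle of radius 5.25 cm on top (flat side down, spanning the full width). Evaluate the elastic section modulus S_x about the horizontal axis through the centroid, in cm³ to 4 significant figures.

S_x ≈ 143.5 cm³

Decompose the section into non-overlapping parts with the origin at the bottom-left of its bounding rectangle.
Rectangular body: 10.5 × 5.5, A = 57.75 cm², y = 2.75 cm, Ī = 145.578 cm⁴.
Semicircular cap: semicircle r = 5.25, A = 43.2951 cm², y = 7.72817 cm, Ī = 83.3814 cm⁴.
Centroid: ȳ = ΣA·y / ΣA = 4.88301 cm.
Transfer each piece to the horizontal axis through the centroid using Ī + A·d² with d = y − 4.88301:
  rectangular body: d = -2.13301 cm → contributes +408.325 cm⁴
  semicircular cap: d = 2.84516 cm → contributes +433.852 cm⁴
Total I = 842.177 cm⁴.
Extreme fibre distance c = 5.86699 cm; S = I/c = 143.545 cm³.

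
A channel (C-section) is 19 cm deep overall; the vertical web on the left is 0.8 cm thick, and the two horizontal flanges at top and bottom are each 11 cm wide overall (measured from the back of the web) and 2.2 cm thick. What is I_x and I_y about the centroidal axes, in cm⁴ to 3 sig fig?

I_x ≈ 3640 cm⁴, I_y ≈ 733 cm⁴

Treat the section as a set of non-overlapping primitives; coordinates are from the bounding-box lower-left.
Web: 0.8 × 19, A = 15.2 cm², y = 9.5 cm, Ī = 457.27 cm⁴.
Top flange (beyond web): 10.2 × 2.2, A = 22.44 cm², y = 17.9 cm, Ī = 9.0508 cm⁴.
Bottom flange (beyond web): 10.2 × 2.2, A = 22.44 cm², y = 1.1 cm, Ī = 9.0508 cm⁴.
By symmetry the centroid is at mid-height, ȳ = 9.5 cm.
Transfer each piece to the centroidal x-axis using Ī + A·d² with d = y − 9.5:
  web: d = 0 cm → contributes +457.27 cm⁴
  top flange (beyond web): d = 8.4 cm → contributes +1592.4 cm⁴
  bottom flange (beyond web): d = -8.4 cm → contributes +1592.4 cm⁴
Total I = 3642.1 cm⁴.
For the y-axis: x̄ = 4.5085 cm.
Repeating about the centroidal y-axis gives I_y = 733.39 cm⁴.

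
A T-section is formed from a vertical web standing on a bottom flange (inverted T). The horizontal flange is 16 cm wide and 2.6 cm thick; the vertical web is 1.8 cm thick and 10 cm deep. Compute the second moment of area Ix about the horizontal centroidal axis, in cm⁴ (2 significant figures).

Ix ≈ 670 cm⁴

Treat the section as a set of non-overlapping primitives; coordinates are from the bounding-box lower-left.
Flange: 16 × 2.6, A = 41.6 cm², y = 1.3 cm, Ī = 23.43 cm⁴.
Web: 1.8 × 10, A = 18 cm², y = 7.6 cm, Ī = 150 cm⁴.
Centroid: ȳ = ΣA·y / ΣA = 3.203 cm.
Transfer each piece to the horizontal centroidal axis using Ī + A·d² with d = y − 3.203:
  flange: d = -1.903 cm → contributes +174 cm⁴
  web: d = 4.397 cm → contributes +498.1 cm⁴
Total I = 672.1 cm⁴.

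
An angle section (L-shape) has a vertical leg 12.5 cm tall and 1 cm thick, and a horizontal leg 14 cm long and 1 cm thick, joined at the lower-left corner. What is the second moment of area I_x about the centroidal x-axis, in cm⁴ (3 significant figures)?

I_x ≈ 375 cm⁴

Treat the section as a set of non-overlapping primitives; coordinates are from the bounding-box lower-left.
Vertical leg: 1 × 12.5, A = 12.5 cm², y = 6.25 cm, Ī = 162.76 cm⁴.
Horizontal leg (remainder): 13 × 1, A = 13 cm², y = 0.5 cm, Ī = 1.0833 cm⁴.
Centroid: ȳ = ΣA·y / ΣA = 3.3186 cm.
Transfer each piece to the centroidal x-axis using Ī + A·d² with d = y − 3.3186:
  vertical leg: d = 2.9314 cm → contributes +270.17 cm⁴
  horizontal leg (remainder): d = -2.8186 cm → contributes +104.36 cm⁴
Total I = 374.54 cm⁴.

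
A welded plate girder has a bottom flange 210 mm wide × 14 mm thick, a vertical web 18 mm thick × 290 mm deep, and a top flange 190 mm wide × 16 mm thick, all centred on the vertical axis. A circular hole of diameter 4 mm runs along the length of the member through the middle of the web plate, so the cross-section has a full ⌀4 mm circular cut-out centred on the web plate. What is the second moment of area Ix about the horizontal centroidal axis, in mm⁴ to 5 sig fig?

Ix ≈ 1.7576 × 10⁸ mm⁴

Treat the section as a set of non-overlapping primitives; coordinates are from the bounding-box lower-left.
Bottom plate: 210 × 14, A = 2 940 mm², y = 7 mm, Ī = 48 020 mm⁴.
Web plate: 18 × 290, A = 5 220 mm², y = 159 mm, Ī = 36 583 500 mm⁴.
Top plate: 190 × 16, A = 3 040 mm², y = 312 mm, Ī = 64853.33 mm⁴.
Hole (subtracted): ⌀4, A = 12.56637 mm², y = 159 mm, Ī = 12.56637 mm⁴.
Centroid: ȳ = ΣA·y / ΣA = 160.6304 mm.
Transfer each piece to the horizontal centroidal axis using Ī + A·d² with d = y − 160.6304:
  bottom plate: d = -153.6304 mm → contributes +69 438 782 mm⁴
  web plate: d = -1.630401 mm → contributes +36 597 376 mm⁴
  top plate: d = 151.3696 mm → contributes +69 719 630 mm⁴
  hole: d = -1.630401 mm → contributes −45.97038 mm⁴
Total I = 175 755 742 mm⁴.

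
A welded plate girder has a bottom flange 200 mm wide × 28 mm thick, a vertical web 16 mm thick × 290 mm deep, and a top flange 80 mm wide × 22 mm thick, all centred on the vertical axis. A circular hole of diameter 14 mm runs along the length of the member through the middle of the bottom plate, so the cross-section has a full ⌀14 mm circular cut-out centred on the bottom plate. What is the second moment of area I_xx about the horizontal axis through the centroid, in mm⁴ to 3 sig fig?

I_xx ≈ 1.84 × 10⁸ mm⁴

Break the section into simple shapes (no overlaps), measuring from the bottom-left corner of the bounding box.
Bottom plate: 200 × 28, A = 5 600 mm², y = 14 mm, Ī = 365 867 mm⁴.
Web plate: 16 × 290, A = 4 640 mm², y = 173 mm, Ī = 32 518 667 mm⁴.
Top plate: 80 × 22, A = 1 760 mm², y = 329 mm, Ī = 70 987 mm⁴.
Hole (subtracted): ⌀14, A = 153.94 mm², y = 14 mm, Ī = 1885.7 mm⁴.
Centroid: ȳ = ΣA·y / ΣA = 123.08 mm.
Transfer each piece to the horizontal axis through the centroid using Ī + A·d² with d = y − 123.08:
  bottom plate: d = -109.08 mm → contributes +66 996 296 mm⁴
  web plate: d = 49.921 mm → contributes +44 081 906 mm⁴
  top plate: d = 205.92 mm → contributes +74 700 865 mm⁴
  hole: d = -109.08 mm → contributes −1 833 485 mm⁴
Total I = 183 945 582 mm⁴.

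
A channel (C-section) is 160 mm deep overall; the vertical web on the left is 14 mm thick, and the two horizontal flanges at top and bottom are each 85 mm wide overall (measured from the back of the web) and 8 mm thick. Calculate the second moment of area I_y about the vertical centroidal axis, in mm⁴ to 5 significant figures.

Treat the section as a set of non-overlapping primitives; coordinates are from the bounding-box lower-left.
Web: 14 × 160, A = 2 240 mm², x = 7 mm, Ī = 36586.67 mm⁴.
Top flange (beyond web): 71 × 8, A = 568 mm², x = 49.5 mm, Ī = 238607.3 mm⁴.
Bottom flange (beyond web): 71 × 8, A = 568 mm², x = 49.5 mm, Ī = 238607.3 mm⁴.
Centroid: x̄ = ΣA·x / ΣA = 21.30095 mm.
Transfer each piece to the vertical centroidal axis using Ī + A·d² with d = x − 21.30095:
  web: d = -14.30095 mm → contributes +494 705 mm⁴
  top flange (beyond web): d = 28.19905 mm → contributes +690273.3 mm⁴
  bottom flange (beyond web): d = 28.19905 mm → contributes +690273.3 mm⁴
Total I = 1 875 252 mm⁴.

I_y ≈ 1.8753 × 10⁶ mm⁴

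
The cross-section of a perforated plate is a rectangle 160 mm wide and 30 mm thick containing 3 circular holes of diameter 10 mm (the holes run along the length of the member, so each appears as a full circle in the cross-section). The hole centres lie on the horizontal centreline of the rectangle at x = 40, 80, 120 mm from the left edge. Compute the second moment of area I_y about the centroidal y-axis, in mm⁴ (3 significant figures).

I_y ≈ 9.99 × 10⁶ mm⁴

Decompose the section into non-overlapping parts with the origin at the bottom-left of its bounding rectangle.
Plate: 160 × 30, A = 4 800 mm², x = 80 mm, Ī = 10 240 000 mm⁴.
Hole 1 (subtracted): ⌀10, A = 78.54 mm², x = 40 mm, Ī = 490.87 mm⁴.
Hole 2 (subtracted): ⌀10, A = 78.54 mm², x = 80 mm, Ī = 490.87 mm⁴.
Hole 3 (subtracted): ⌀10, A = 78.54 mm², x = 120 mm, Ī = 490.87 mm⁴.
By symmetry the centroid is at mid-width, x̄ = 80 mm.
Transfer each piece to the centroidal y-axis using Ī + A·d² with d = x − 80:
  plate: d = 0 mm → contributes +10 240 000 mm⁴
  hole 1: d = -40 mm → contributes −126 155 mm⁴
  hole 2: d = 0 mm → contributes −490.87 mm⁴
  hole 3: d = 40 mm → contributes −126 155 mm⁴
Total I = 9 987 200 mm⁴.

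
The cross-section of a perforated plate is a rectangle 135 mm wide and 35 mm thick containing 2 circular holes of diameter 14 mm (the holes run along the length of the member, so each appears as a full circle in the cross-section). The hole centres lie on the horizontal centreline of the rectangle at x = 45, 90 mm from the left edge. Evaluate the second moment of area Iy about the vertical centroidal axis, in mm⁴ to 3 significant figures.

Decompose the section into non-overlapping parts with the origin at the bottom-left of its bounding rectangle.
Plate: 135 × 35, A = 4 725 mm², x = 67.5 mm, Ī = 7 176 094 mm⁴.
Hole 1 (subtracted): ⌀14, A = 153.94 mm², x = 45 mm, Ī = 1885.7 mm⁴.
Hole 2 (subtracted): ⌀14, A = 153.94 mm², x = 90 mm, Ī = 1885.7 mm⁴.
By symmetry the centroid is at mid-width, x̄ = 67.5 mm.
Transfer each piece to the vertical centroidal axis using Ī + A·d² with d = x − 67.5:
  plate: d = 0 mm → contributes +7 176 094 mm⁴
  hole 1: d = -22.5 mm → contributes −79 817 mm⁴
  hole 2: d = 22.5 mm → contributes −79 817 mm⁴
Total I = 7 016 460 mm⁴.

Iy ≈ 7.02 × 10⁶ mm⁴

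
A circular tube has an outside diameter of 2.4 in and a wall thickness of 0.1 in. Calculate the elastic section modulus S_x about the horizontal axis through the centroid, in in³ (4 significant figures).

S_x ≈ 0.3989 in³

Split into non-overlapping primitives; take the origin at the lower-left of the bounding box.
Outer circle: ⌀2.4, A = 4.52389 in², y = 1.2 in, Ī = 1.6286 in⁴.
Bore (subtracted): ⌀2.2, A = 3.80133 in², y = 1.2 in, Ī = 1.1499 in⁴.
By symmetry the centroid is at mid-height, ȳ = 1.2 in.
All pieces are centred on the horizontal axis through the centroid, so I = ΣĪ (holes subtracted) = 0.4787 in⁴.
Extreme fibre distance c = 1.2 in; S = I/c = 0.398917 in³.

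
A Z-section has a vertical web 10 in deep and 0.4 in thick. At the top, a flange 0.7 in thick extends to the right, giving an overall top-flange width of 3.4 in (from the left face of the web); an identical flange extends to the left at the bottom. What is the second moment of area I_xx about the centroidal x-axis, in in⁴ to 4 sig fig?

I_xx ≈ 124.3 in⁴

Split into non-overlapping primitives; take the origin at the lower-left of the bounding box.
Web: 0.4 × 10, A = 4 in², y = 5 in, Ī = 33.3333 in⁴.
Top flange (beyond web): 3 × 0.7, A = 2.1 in², y = 9.65 in, Ī = 0.08575 in⁴.
Bottom flange (beyond web): 3 × 0.7, A = 2.1 in², y = 0.35 in, Ī = 0.08575 in⁴.
Centroid: ȳ = ΣA·y / ΣA = 5 in.
Transfer each piece to the centroidal x-axis using Ī + A·d² with d = y − 5:
  web: d = 0 in → contributes +33.3333 in⁴
  top flange (beyond web): d = 4.65 in → contributes +45.493 in⁴
  bottom flange (beyond web): d = -4.65 in → contributes +45.493 in⁴
Total I = 124.319 in⁴.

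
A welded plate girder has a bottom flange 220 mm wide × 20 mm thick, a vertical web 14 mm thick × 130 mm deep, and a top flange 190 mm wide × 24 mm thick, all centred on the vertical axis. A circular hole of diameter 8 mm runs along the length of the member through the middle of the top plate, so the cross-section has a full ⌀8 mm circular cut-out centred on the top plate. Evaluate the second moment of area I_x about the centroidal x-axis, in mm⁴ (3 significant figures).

I_x ≈ 5.44 × 10⁷ mm⁴

Break the section into simple shapes (no overlaps), measuring from the bottom-left corner of the bounding box.
Bottom plate: 220 × 20, A = 4 400 mm², y = 10 mm, Ī = 146 667 mm⁴.
Web plate: 14 × 130, A = 1 820 mm², y = 85 mm, Ī = 2 563 167 mm⁴.
Top plate: 190 × 24, A = 4 560 mm², y = 162 mm, Ī = 218 880 mm⁴.
Hole (subtracted): ⌀8, A = 50.265 mm², y = 162 mm, Ī = 201.06 mm⁴.
Centroid: ȳ = ΣA·y / ΣA = 86.608 mm.
Transfer each piece to the centroidal x-axis using Ī + A·d² with d = y − 86.608:
  bottom plate: d = -76.608 mm → contributes +25 969 081 mm⁴
  web plate: d = -1.6076 mm → contributes +2 567 870 mm⁴
  top plate: d = 75.392 mm → contributes +26 137 956 mm⁴
  hole: d = 75.392 mm → contributes −285 910 mm⁴
Total I = 54 388 997 mm⁴.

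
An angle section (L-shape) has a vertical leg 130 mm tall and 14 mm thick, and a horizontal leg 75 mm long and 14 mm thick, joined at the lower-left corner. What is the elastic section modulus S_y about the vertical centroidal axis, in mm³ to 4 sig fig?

Break the section into simple shapes (no overlaps), measuring from the bottom-left corner of the bounding box.
Vertical leg: 14 × 130, A = 1 820 mm², x = 7 mm, Ī = 29726.7 mm⁴.
Horizontal leg (remainder): 61 × 14, A = 854 mm², x = 44.5 mm, Ī = 264 811 mm⁴.
Centroid: x̄ = ΣA·x / ΣA = 18.9764 mm.
Transfer each piece to the vertical centroidal axis using Ī + A·d² with d = x − 18.9764:
  vertical leg: d = -11.9764 mm → contributes +290 779 mm⁴
  horizontal leg (remainder): d = 25.5236 mm → contributes +821 151 mm⁴
Total I = 1 111 930 mm⁴.
Extreme fibre distance c = 56.0236 mm; S = I/c = 19847.5 mm³.

S_y ≈ 1.985 × 10⁴ mm³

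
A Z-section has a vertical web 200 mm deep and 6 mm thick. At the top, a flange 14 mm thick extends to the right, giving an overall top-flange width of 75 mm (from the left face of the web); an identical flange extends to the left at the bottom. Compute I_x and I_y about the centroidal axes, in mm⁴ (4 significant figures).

I_x ≈ 2.074 × 10⁷ mm⁴, I_y ≈ 3.487 × 10⁶ mm⁴

Split into non-overlapping primitives; take the origin at the lower-left of the bounding box.
Web: 6 × 200, A = 1 200 mm², y = 100 mm, Ī = 4 000 000 mm⁴.
Top flange (beyond web): 69 × 14, A = 966 mm², y = 193 mm, Ī = 15 778 mm⁴.
Bottom flange (beyond web): 69 × 14, A = 966 mm², y = 7 mm, Ī = 15 778 mm⁴.
Centroid: ȳ = ΣA·y / ΣA = 100 mm.
Transfer each piece to the centroidal x-axis using Ī + A·d² with d = y − 100:
  web: d = 0 mm → contributes +4 000 000 mm⁴
  top flange (beyond web): d = 93 mm → contributes +8 370 712 mm⁴
  bottom flange (beyond web): d = -93 mm → contributes +8 370 712 mm⁴
Total I = 20 741 424 mm⁴.
For the y-axis: x̄ = 72 mm.
Repeating about the centroidal y-axis gives I_y = 3 486 996 mm⁴.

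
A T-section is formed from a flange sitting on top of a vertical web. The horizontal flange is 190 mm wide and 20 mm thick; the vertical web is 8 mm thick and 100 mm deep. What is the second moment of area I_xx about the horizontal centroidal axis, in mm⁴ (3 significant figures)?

I_xx ≈ 3.17 × 10⁶ mm⁴

Split into non-overlapping primitives; take the origin at the lower-left of the bounding box.
Flange: 190 × 20, A = 3 800 mm², y = 110 mm, Ī = 126 667 mm⁴.
Web: 8 × 100, A = 800 mm², y = 50 mm, Ī = 666 667 mm⁴.
Centroid: ȳ = ΣA·y / ΣA = 99.565 mm.
Transfer each piece to the horizontal centroidal axis using Ī + A·d² with d = y − 99.565:
  flange: d = 10.435 mm → contributes +540 428 mm⁴
  web: d = -49.565 mm → contributes +2 632 035 mm⁴
Total I = 3 172 464 mm⁴.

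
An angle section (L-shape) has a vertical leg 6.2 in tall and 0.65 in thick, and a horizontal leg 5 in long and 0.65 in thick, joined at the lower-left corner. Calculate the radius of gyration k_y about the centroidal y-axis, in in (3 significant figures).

Split into non-overlapping primitives; take the origin at the lower-left of the bounding box.
Vertical leg: 0.65 × 6.2, A = 4.03 in², x = 0.325 in, Ī = 0.14189 in⁴.
Horizontal leg (remainder): 4.35 × 0.65, A = 2.8275 in², x = 2.825 in, Ī = 4.4586 in⁴.
Centroid: x̄ = ΣA·x / ΣA = 1.3558 in.
Transfer each piece to the centroidal y-axis using Ī + A·d² with d = x − 1.3558:
  vertical leg: d = -1.0308 in → contributes +4.424 in⁴
  horizontal leg (remainder): d = 1.4692 in → contributes +10.562 in⁴
Total I = 14.986 in⁴.
Radius of gyration: k = √(I/A) = √(14.986 / 6.8575) = 1.4783 in.

k_y ≈ 1.48 in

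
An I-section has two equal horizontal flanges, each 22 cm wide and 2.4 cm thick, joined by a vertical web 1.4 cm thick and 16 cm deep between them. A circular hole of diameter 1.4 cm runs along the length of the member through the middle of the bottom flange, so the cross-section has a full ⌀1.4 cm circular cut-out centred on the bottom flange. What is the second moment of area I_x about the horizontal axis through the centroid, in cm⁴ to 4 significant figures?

Decompose the section into non-overlapping parts with the origin at the bottom-left of its bounding rectangle.
Bottom flange: 22 × 2.4, A = 52.8 cm², y = 1.2 cm, Ī = 25.344 cm⁴.
Web: 1.4 × 16, A = 22.4 cm², y = 10.4 cm, Ī = 477.867 cm⁴.
Top flange: 22 × 2.4, A = 52.8 cm², y = 19.6 cm, Ī = 25.344 cm⁴.
Hole (subtracted): ⌀1.4, A = 1.53938 cm², y = 1.2 cm, Ī = 0.188574 cm⁴.
Centroid: ȳ = ΣA·y / ΣA = 10.512 cm.
Transfer each piece to the horizontal axis through the centroid using Ī + A·d² with d = y − 10.512:
  bottom flange: d = -9.31199 cm → contributes +4603.8 cm⁴
  web: d = -0.11199 cm → contributes +478.148 cm⁴
  top flange: d = 9.08801 cm → contributes +4386.2 cm⁴
  hole: d = -9.31199 cm → contributes −133.673 cm⁴
Total I = 9334.47 cm⁴.

I_x ≈ 9334 cm⁴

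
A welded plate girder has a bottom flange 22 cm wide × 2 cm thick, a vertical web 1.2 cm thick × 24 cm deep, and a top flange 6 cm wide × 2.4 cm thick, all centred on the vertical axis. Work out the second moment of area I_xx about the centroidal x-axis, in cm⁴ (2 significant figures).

Decompose the section into non-overlapping parts with the origin at the bottom-left of its bounding rectangle.
Bottom plate: 22 × 2, A = 44 cm², y = 1 cm, Ī = 14.67 cm⁴.
Web plate: 1.2 × 24, A = 28.8 cm², y = 14 cm, Ī = 1 382 cm⁴.
Top plate: 6 × 2.4, A = 14.4 cm², y = 27.2 cm, Ī = 6.912 cm⁴.
Centroid: ȳ = ΣA·y / ΣA = 9.62 cm.
Transfer each piece to the centroidal x-axis using Ī + A·d² with d = y − 9.62:
  bottom plate: d = -8.62 cm → contributes +3 284 cm⁴
  web plate: d = 4.38 cm → contributes +1 935 cm⁴
  top plate: d = 17.58 cm → contributes +4 457 cm⁴
Total I = 9 676 cm⁴.

I_xx ≈ 9700 cm⁴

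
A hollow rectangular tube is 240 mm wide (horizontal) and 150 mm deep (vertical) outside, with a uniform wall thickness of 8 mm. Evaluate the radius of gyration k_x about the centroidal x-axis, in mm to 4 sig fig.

k_x ≈ 61.44 mm

Split into non-overlapping primitives; take the origin at the lower-left of the bounding box.
Outer rectangle: 240 × 150, A = 36 000 mm², y = 75 mm, Ī = 67 500 000 mm⁴.
Inner void (subtracted): 224 × 134, A = 30 016 mm², y = 75 mm, Ī = 44 913 941 mm⁴.
By symmetry the centroid is at mid-height, ȳ = 75 mm.
All pieces are centred on the centroidal x-axis, so I = ΣĪ (holes subtracted) = 22 586 059 mm⁴.
Radius of gyration: k = √(I/A) = √(22 586 059 / 5 984) = 61.4362 mm.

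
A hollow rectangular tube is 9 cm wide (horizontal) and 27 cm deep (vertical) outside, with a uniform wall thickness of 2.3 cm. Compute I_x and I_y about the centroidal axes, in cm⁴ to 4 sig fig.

Decompose the section into non-overlapping parts with the origin at the bottom-left of its bounding rectangle.
Outer rectangle: 9 × 27, A = 243 cm², y = 13.5 cm, Ī = 14762.3 cm⁴.
Inner void (subtracted): 4.4 × 22.4, A = 98.56 cm², y = 13.5 cm, Ī = 4121.12 cm⁴.
By symmetry the centroid is at mid-height, ȳ = 13.5 cm.
All pieces are centred on the centroidal x-axis, so I = ΣĪ (holes subtracted) = 10641.1 cm⁴.
Repeating about the centroidal y-axis gives I_y = 1481.24 cm⁴.

I_x ≈ 1.064 × 10⁴ cm⁴, I_y ≈ 1481 cm⁴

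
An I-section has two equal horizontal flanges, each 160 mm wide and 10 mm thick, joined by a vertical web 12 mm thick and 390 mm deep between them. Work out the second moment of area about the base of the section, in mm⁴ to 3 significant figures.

Split into non-overlapping primitives; take the origin at the lower-left of the bounding box.
Bottom flange: 160 × 10, A = 1 600 mm², y = 5 mm, Ī = 13 333 mm⁴.
Web: 12 × 390, A = 4 680 mm², y = 205 mm, Ī = 59 319 000 mm⁴.
Top flange: 160 × 10, A = 1 600 mm², y = 405 mm, Ī = 13 333 mm⁴.
Transfer each piece to a horizontal axis along the bottom face using Ī + A·d² with d = y − 0:
  bottom flange: d = 5 mm → contributes +53 333 mm⁴
  web: d = 205 mm → contributes +255 996 000 mm⁴
  top flange: d = 405 mm → contributes +262 453 333 mm⁴
Total I = 518 502 667 mm⁴.

I_base ≈ 5.19 × 10⁸ mm⁴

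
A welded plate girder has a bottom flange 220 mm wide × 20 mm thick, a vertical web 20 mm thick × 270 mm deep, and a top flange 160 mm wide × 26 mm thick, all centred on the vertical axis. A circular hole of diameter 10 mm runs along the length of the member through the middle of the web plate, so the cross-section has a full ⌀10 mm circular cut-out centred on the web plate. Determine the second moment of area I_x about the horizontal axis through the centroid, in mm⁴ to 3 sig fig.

I_x ≈ 2.17 × 10⁸ mm⁴

Treat the section as a set of non-overlapping primitives; coordinates are from the bounding-box lower-left.
Bottom plate: 220 × 20, A = 4 400 mm², y = 10 mm, Ī = 146 667 mm⁴.
Web plate: 20 × 270, A = 5 400 mm², y = 155 mm, Ī = 32 805 000 mm⁴.
Top plate: 160 × 26, A = 4 160 mm², y = 303 mm, Ī = 234 347 mm⁴.
Hole (subtracted): ⌀10, A = 78.54 mm², y = 155 mm, Ī = 490.87 mm⁴.
Centroid: ȳ = ΣA·y / ΣA = 153.39 mm.
Transfer each piece to the horizontal axis through the centroid using Ī + A·d² with d = y − 153.39:
  bottom plate: d = -143.39 mm → contributes +90 616 362 mm⁴
  web plate: d = 1.6079 mm → contributes +32 818 961 mm⁴
  top plate: d = 149.61 mm → contributes +93 345 645 mm⁴
  hole: d = 1.6079 mm → contributes −693.93 mm⁴
Total I = 216 780 274 mm⁴.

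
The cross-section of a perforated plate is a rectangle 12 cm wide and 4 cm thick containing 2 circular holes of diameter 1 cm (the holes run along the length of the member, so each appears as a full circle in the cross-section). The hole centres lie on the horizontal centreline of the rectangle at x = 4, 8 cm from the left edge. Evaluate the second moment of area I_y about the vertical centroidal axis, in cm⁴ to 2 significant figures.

Break the section into simple shapes (no overlaps), measuring from the bottom-left corner of the bounding box.
Plate: 12 × 4, A = 48 cm², x = 6 cm, Ī = 576 cm⁴.
Hole 1 (subtracted): ⌀1, A = 0.7854 cm², x = 4 cm, Ī = 0.04909 cm⁴.
Hole 2 (subtracted): ⌀1, A = 0.7854 cm², x = 8 cm, Ī = 0.04909 cm⁴.
By symmetry the centroid is at mid-width, x̄ = 6 cm.
Transfer each piece to the vertical centroidal axis using Ī + A·d² with d = x − 6:
  plate: d = 0 cm → contributes +576 cm⁴
  hole 1: d = -2 cm → contributes −3.191 cm⁴
  hole 2: d = 2 cm → contributes −3.191 cm⁴
Total I = 569.6 cm⁴.

I_y ≈ 570 cm⁴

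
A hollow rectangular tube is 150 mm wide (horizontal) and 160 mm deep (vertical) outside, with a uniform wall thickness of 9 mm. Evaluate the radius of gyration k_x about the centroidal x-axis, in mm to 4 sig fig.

k_x ≈ 61.23 mm

Split into non-overlapping primitives; take the origin at the lower-left of the bounding box.
Outer rectangle: 150 × 160, A = 24 000 mm², y = 80 mm, Ī = 51 200 000 mm⁴.
Inner void (subtracted): 132 × 142, A = 18 744 mm², y = 80 mm, Ī = 31 496 168 mm⁴.
By symmetry the centroid is at mid-height, ȳ = 80 mm.
All pieces are centred on the centroidal x-axis, so I = ΣĪ (holes subtracted) = 19 703 832 mm⁴.
Radius of gyration: k = √(I/A) = √(19 703 832 / 5 256) = 61.2277 mm.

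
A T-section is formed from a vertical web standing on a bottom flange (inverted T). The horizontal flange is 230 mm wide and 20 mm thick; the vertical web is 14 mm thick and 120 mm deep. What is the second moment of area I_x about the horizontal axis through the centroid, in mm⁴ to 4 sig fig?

I_x ≈ 8.199 × 10⁶ mm⁴

Split into non-overlapping primitives; take the origin at the lower-left of the bounding box.
Flange: 230 × 20, A = 4 600 mm², y = 10 mm, Ī = 153 333 mm⁴.
Web: 14 × 120, A = 1 680 mm², y = 80 mm, Ī = 2 016 000 mm⁴.
Centroid: ȳ = ΣA·y / ΣA = 28.7261 mm.
Transfer each piece to the horizontal axis through the centroid using Ī + A·d² with d = y − 28.7261:
  flange: d = -18.7261 mm → contributes +1 766 403 mm⁴
  web: d = 51.2739 mm → contributes +6 432 739 mm⁴
Total I = 8 199 142 mm⁴.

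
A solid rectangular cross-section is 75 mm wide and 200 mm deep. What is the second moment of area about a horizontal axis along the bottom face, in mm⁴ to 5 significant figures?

I_base ≈ 2.0000 × 10⁸ mm⁴

The section: 75 × 200, A = 15 000 mm², y = 100 mm, Ī = 50 000 000 mm⁴.
Transfer it to the bottom edge using Ī + A·d² with d = y − 0:
  the section: d = 100 mm → contributes +200 000 000 mm⁴
Total I = 200 000 000 mm⁴.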